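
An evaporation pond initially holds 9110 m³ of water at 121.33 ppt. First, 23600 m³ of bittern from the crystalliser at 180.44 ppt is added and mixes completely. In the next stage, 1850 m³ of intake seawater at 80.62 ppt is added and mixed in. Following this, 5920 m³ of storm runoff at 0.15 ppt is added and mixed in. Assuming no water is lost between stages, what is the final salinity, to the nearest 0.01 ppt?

By conservation of dissolved salt,
Initial salt = 9,110×121.33 = 1,105,316.3
After stage 1: salt = 1,105,316.3 + 23,600×180.44 = 5,363,700.3; volume = 32,710 m³; S = 163.977 ppt
After stage 2: salt = 5,363,700.3 + 1,850×80.62 = 5,512,847.3; volume = 34,560 m³; S = 159.515 ppt
After stage 3: salt = 5,512,847.3 + 5,920×0.15 = 5,513,735.3; volume = 40,480 m³
S = 5,513,735.3 / 40,480 = 136.2089 ppt

136.21 ppt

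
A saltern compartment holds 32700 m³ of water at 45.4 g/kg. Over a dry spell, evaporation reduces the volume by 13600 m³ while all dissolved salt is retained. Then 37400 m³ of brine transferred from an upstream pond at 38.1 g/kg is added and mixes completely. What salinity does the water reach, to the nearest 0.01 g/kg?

After evaporation: salt = 32,700×45.4 = 1,484,580; volume = 32,700 − 13,600 = 19,100 m³
After mixing: salt = 1,484,580 + 37,400×38.1 = 2,909,520; volume = 19,100 + 37,400 = 56,500 m³
S = 2,909,520 / 56,500 = 51.4959 g/kg

51.50 g/kg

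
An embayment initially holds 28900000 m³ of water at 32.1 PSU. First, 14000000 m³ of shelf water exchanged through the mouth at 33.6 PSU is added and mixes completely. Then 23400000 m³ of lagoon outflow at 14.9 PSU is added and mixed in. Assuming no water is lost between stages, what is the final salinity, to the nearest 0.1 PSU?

26.3 PSU

Salt balance:
Initial salt = 28,900,000×32.1 = 927,690,000
After stage 1: salt = 927,690,000 + 14,000,000×33.6 = 1,398,090,000; volume = 42,900,000 m³; S = 32.59 PSU
After stage 2: salt = 1,398,090,000 + 23,400,000×14.9 = 1,746,750,000; volume = 66,300,000 m³
S = 1,746,750,000 / 66,300,000 = 26.3462 PSU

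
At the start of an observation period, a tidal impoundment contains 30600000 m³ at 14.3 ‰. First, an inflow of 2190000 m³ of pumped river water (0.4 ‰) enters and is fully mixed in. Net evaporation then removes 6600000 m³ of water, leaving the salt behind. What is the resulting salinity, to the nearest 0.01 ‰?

16.74 ‰

After mixing: salt = 30,600,000×14.3 + 2,190,000×0.4 = 438,456,000; volume = 32,790,000 m³
After evaporation: salt unchanged = 438,456,000; volume = 32,790,000 − 6,600,000 = 26,190,000 m³
S = 438,456,000 / 26,190,000 = 16.7414 ‰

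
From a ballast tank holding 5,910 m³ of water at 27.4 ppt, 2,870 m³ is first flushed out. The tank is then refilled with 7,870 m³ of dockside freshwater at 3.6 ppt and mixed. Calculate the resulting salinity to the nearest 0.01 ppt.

10.23 ppt

Remaining after removal: 3,040 m³ at 27.4 ppt (salt = 83,296)
After addition: salt = 83,296 + 7,870×3.6 = 111,628; volume = 10,910 m³
S = 111,628 / 10,910 = 10.2317 ppt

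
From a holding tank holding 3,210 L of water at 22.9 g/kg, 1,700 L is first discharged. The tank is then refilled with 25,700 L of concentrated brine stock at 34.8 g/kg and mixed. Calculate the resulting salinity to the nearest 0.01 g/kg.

34.14 g/kg

Remaining after removal: 1,510 L at 22.9 g/kg (salt = 34,579)
After addition: salt = 34,579 + 25,700×34.8 = 928,939; volume = 27,210 L
S = 928,939 / 27,210 = 34.1396 g/kg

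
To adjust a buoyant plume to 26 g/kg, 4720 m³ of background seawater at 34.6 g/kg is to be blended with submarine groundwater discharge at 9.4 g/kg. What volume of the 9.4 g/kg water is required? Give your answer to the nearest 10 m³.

Salt balance: 4,720×34.6 + V×9.4 = (4,720+V)×26
163,312 + 9.4V = 122,720 + 26V
40,592 = 16.6V
V = 2,445.3 m³

2450 m³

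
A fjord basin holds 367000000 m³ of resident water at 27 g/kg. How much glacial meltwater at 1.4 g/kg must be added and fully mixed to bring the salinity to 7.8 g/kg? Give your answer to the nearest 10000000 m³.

1100000000 m³

Salt balance: 367,000,000×27 + V×1.4 = (367,000,000+V)×7.8
9,909,000,000 + 1.4V = 2,862,600,000 + 7.8V
7,046,400,000 = 6.4V
V = 1,101,000,000 m³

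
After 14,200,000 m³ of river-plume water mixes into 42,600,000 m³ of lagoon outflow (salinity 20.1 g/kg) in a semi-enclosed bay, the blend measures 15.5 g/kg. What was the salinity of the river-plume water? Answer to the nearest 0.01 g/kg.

Salt balance: 42,600,000×20.1 + 14,200,000×S = 56,800,000×15.5
856,260,000 + 14,200,000·S = 880,400,000
S = (880,400,000 − 856,260,000) / 14,200,000 = 1.7 g/kg

1.70 g/kg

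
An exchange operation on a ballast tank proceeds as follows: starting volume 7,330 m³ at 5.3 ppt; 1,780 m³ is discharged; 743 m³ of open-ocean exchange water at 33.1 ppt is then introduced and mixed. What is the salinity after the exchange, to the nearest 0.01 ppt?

8.58 ppt

Remaining after removal: 5,550 m³ at 5.3 ppt (salt = 29,415)
After addition: salt = 29,415 + 743×33.1 = 54,008.3; volume = 6,293 m³
S = 54,008.3 / 6,293 = 8.5823 ppt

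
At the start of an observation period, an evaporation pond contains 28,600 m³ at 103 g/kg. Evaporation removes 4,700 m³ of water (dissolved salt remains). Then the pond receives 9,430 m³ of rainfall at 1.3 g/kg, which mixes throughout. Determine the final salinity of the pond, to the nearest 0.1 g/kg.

After evaporation: salt = 28,600×103 = 2,945,800; volume = 28,600 − 4,700 = 23,900 m³
After mixing: salt = 2,945,800 + 9,430×1.3 = 2,958,059; volume = 23,900 + 9,430 = 33,330 m³
S = 2,958,059 / 33,330 = 88.7506 g/kg

88.8 g/kg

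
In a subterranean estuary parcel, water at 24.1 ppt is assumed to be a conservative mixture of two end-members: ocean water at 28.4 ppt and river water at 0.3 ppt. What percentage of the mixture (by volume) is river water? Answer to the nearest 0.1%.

15.3%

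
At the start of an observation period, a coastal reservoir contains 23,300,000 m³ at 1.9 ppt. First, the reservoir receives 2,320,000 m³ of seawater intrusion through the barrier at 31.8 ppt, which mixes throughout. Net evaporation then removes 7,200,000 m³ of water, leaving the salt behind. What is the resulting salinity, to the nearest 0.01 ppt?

After mixing: salt = 23,300,000×1.9 + 2,320,000×31.8 = 118,046,000; volume = 25,620,000 m³
After evaporation: salt unchanged = 118,046,000; volume = 25,620,000 − 7,200,000 = 18,420,000 m³
S = 118,046,000 / 18,420,000 = 6.4086 ppt

6.41 ppt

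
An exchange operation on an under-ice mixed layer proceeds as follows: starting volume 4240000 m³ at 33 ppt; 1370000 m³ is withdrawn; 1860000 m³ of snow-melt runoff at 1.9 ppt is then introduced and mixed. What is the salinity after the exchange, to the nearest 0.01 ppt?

20.77 ppt

Remaining after removal: 2,870,000 m³ at 33 ppt (salt = 94,710,000)
After addition: salt = 94,710,000 + 1,860,000×1.9 = 98,244,000; volume = 4,730,000 m³
S = 98,244,000 / 4,730,000 = 20.7704 ppt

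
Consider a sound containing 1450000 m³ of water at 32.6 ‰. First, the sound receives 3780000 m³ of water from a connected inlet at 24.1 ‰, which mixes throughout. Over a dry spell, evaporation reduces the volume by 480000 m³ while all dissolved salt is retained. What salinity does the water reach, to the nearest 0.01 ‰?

29.13 ‰

After mixing: salt = 1,450,000×32.6 + 3,780,000×24.1 = 138,368,000; volume = 5,230,000 m³
After evaporation: salt unchanged = 138,368,000; volume = 5,230,000 − 480,000 = 4,750,000 m³
S = 138,368,000 / 4,750,000 = 29.1301 ‰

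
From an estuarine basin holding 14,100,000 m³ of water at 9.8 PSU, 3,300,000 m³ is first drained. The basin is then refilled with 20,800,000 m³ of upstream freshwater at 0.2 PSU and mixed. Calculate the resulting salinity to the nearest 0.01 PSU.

3.48 PSU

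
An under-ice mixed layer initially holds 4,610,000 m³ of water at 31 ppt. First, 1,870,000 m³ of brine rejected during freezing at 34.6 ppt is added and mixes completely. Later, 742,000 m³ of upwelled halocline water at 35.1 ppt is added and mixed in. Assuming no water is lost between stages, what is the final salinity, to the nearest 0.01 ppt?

32.35 ppt

Conserving salt mass:
Initial salt = 4,610,000×31 = 142,910,000
After stage 1: salt = 142,910,000 + 1,870,000×34.6 = 207,612,000; volume = 6,480,000 m³; S = 32.039 ppt
After stage 2: salt = 207,612,000 + 742,000×35.1 = 233,656,200; volume = 7,222,000 m³
S = 233,656,200 / 7,222,000 = 32.3534 ppt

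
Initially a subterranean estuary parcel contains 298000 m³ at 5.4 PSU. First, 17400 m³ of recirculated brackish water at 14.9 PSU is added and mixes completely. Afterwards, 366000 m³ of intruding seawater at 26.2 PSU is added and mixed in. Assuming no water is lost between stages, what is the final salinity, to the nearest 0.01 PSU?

16.81 PSU

By conservation of dissolved salt,
Initial salt = 298,000×5.4 = 1,609,200
After stage 1: salt = 1,609,200 + 17,400×14.9 = 1,868,460; volume = 315,400 m³; S = 5.924 PSU
After stage 2: salt = 1,868,460 + 366,000×26.2 = 11,457,660; volume = 681,400 m³
S = 11,457,660 / 681,400 = 16.8149 PSU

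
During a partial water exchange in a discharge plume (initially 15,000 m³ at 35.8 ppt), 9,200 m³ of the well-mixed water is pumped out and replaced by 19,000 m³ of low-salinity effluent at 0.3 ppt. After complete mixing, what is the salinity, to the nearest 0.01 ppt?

8.60 ppt

Remaining after removal: 5,800 m³ at 35.8 ppt (salt = 207,640)
After addition: salt = 207,640 + 19,000×0.3 = 213,340; volume = 24,800 m³
S = 213,340 / 24,800 = 8.6024 ppt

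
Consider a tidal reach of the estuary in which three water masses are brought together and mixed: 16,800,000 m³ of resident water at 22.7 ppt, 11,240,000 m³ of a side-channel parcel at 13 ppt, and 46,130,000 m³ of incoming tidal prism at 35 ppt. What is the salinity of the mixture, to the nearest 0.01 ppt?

28.88 ppt

Conserving salt mass:
salt = 16,800,000×22.7 + 11,240,000×13 + 46,130,000×35 = 381,360,000 + 146,120,000 + 1,614,550,000 = 2,142,030,000
volume = 16,800,000 + 11,240,000 + 46,130,000 = 74,170,000 m³
S = 2,142,030,000 / 74,170,000 = 28.88 ppt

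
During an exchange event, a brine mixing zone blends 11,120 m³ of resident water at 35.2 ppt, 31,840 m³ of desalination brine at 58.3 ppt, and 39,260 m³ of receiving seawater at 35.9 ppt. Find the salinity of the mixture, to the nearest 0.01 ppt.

44.48 ppt

Conserving salt mass:
salt = 11,120×35.2 + 31,840×58.3 + 39,260×35.9 = 391,424 + 1,856,272 + 1,409,434 = 3,657,130
volume = 11,120 + 31,840 + 39,260 = 82,220 m³
S = 3,657,130 / 82,220 = 44.4798 ppt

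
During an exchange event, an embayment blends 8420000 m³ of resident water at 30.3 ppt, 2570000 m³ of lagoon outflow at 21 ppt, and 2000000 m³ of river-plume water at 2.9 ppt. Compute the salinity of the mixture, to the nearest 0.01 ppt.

24.24 ppt

Mass of salt is conserved:
salt = 8,420,000×30.3 + 2,570,000×21 + 2,000,000×2.9 = 255,126,000 + 53,970,000 + 5,800,000 = 314,896,000
volume = 8,420,000 + 2,570,000 + 2,000,000 = 12,990,000 m³
S = 314,896,000 / 12,990,000 = 24.2414 ppt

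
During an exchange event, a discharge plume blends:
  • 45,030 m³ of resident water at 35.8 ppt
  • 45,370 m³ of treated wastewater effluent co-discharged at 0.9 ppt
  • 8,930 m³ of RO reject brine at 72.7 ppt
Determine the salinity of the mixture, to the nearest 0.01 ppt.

Salt balance:
salt = 45,030×35.8 + 45,370×0.9 + 8,930×72.7 = 1,612,074 + 40,833 + 649,211 = 2,302,118
volume = 45,030 + 45,370 + 8,930 = 99,330 m³
S = 2,302,118 / 99,330 = 23.1765 ppt

23.18 ppt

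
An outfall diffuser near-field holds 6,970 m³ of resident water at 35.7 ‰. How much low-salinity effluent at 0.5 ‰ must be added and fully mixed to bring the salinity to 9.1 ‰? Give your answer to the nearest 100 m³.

21600 m³

Salt balance: 6,970×35.7 + V×0.5 = (6,970+V)×9.1
248,829 + 0.5V = 63,427 + 9.1V
185,402 = 8.6V
V = 21,558.37 m³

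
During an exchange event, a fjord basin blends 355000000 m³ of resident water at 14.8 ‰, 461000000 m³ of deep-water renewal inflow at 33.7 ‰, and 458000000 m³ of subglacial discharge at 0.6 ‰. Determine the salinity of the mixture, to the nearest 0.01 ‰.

16.53 ‰

By conservation of dissolved salt,
salt = 355,000,000×14.8 + 461,000,000×33.7 + 458,000,000×0.6 = 5,254,000,000 + 15,535,700,000 + 274,800,000 = 21,064,500,000
volume = 355,000,000 + 461,000,000 + 458,000,000 = 1,274,000,000 m³
S = 21,064,500,000 / 1,274,000,000 = 16.5341 ‰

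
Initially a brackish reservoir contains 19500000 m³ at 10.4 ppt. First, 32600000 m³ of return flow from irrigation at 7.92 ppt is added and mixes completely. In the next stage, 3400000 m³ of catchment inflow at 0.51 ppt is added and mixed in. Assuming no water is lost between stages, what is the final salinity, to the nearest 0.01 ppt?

8.34 ppt

Total salt / total volume:
Initial salt = 19,500,000×10.4 = 202,800,000
After stage 1: salt = 202,800,000 + 32,600,000×7.92 = 460,992,000; volume = 52,100,000 m³; S = 8.848 ppt
After stage 2: salt = 460,992,000 + 3,400,000×0.51 = 462,726,000; volume = 55,500,000 m³
S = 462,726,000 / 55,500,000 = 8.3374 ppt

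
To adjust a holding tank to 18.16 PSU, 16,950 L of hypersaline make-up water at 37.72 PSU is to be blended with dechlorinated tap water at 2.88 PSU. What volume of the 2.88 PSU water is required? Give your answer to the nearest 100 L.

21700 L

Salt balance: 16,950×37.72 + V×2.88 = (16,950+V)×18.16
639,354 + 2.88V = 307,812 + 18.16V
331,542 = 15.28V
V = 21,697.77 L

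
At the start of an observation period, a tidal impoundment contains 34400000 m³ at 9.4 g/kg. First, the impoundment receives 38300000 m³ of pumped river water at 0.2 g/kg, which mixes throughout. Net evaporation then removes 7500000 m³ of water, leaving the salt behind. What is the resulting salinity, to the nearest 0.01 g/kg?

5.08 g/kg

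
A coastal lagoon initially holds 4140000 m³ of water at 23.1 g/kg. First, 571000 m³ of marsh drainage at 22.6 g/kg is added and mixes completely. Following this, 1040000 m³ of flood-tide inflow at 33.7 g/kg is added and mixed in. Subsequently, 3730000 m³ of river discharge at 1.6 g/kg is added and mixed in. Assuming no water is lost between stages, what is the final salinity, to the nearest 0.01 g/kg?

Mass of salt is conserved:
Initial salt = 4,140,000×23.1 = 95,634,000
After stage 1: salt = 95,634,000 + 571,000×22.6 = 108,538,600; volume = 4,711,000 m³; S = 23.039 g/kg
After stage 2: salt = 108,538,600 + 1,040,000×33.7 = 143,586,600; volume = 5,751,000 m³; S = 24.967 g/kg
After stage 3: salt = 143,586,600 + 3,730,000×1.6 = 149,554,600; volume = 9,481,000 m³
S = 149,554,600 / 9,481,000 = 15.7741 g/kg

15.77 g/kg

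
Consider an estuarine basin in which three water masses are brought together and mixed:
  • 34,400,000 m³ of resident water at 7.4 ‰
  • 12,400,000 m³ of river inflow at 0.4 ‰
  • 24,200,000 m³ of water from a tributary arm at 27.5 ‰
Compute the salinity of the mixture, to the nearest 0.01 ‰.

Salt balance:
salt = 34,400,000×7.4 + 12,400,000×0.4 + 24,200,000×27.5 = 254,560,000 + 4,960,000 + 665,500,000 = 925,020,000
volume = 34,400,000 + 12,400,000 + 24,200,000 = 71,000,000 m³
S = 925,020,000 / 71,000,000 = 13.0285 ‰

13.03 ‰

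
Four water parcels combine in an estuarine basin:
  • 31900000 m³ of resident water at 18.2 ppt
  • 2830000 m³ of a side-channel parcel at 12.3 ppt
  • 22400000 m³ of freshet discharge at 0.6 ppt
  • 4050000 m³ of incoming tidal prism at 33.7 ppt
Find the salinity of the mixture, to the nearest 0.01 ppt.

12.51 ppt

Mass of salt is conserved:
salt = 31,900,000×18.2 + 2,830,000×12.3 + 22,400,000×0.6 + 4,050,000×33.7 = 580,580,000 + 34,809,000 + 13,440,000 + 136,485,000 = 765,314,000
volume = 31,900,000 + 2,830,000 + 22,400,000 + 4,050,000 = 61,180,000 m³
S = 765,314,000 / 61,180,000 = 12.5092 ppt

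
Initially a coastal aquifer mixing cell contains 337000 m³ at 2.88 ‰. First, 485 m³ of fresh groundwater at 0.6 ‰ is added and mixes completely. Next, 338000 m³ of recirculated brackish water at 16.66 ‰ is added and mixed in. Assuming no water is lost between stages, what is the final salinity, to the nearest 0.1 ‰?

9.8 ‰

Mass of salt is conserved:
Initial salt = 337,000×2.88 = 970,560
After stage 1: salt = 970,560 + 485×0.6 = 970,851; volume = 337,485 m³; S = 2.877 ‰
After stage 2: salt = 970,851 + 338,000×16.66 = 6,601,931; volume = 675,485 m³
S = 6,601,931 / 675,485 = 9.7736 ‰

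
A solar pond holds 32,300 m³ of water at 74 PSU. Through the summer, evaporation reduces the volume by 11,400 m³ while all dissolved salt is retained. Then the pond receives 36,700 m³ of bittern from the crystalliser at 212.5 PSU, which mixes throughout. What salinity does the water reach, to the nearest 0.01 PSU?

176.89 PSU

After evaporation: salt = 32,300×74 = 2,390,200; volume = 32,300 − 11,400 = 20,900 m³
After mixing: salt = 2,390,200 + 36,700×212.5 = 10,188,950; volume = 20,900 + 36,700 = 57,600 m³
S = 10,188,950 / 57,600 = 176.8915 PSU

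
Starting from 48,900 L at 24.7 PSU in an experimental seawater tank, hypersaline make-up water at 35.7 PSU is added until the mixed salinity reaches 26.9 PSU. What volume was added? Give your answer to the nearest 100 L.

Salt balance: 48,900×24.7 + V×35.7 = (48,900+V)×26.9
1,207,830 + 35.7V = 1,315,410 + 26.9V
107,580 = 8.8V
V = 12,225 L

12200 L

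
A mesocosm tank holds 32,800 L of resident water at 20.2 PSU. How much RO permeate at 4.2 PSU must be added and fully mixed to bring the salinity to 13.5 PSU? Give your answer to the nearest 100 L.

23600 L

Salt balance: 32,800×20.2 + V×4.2 = (32,800+V)×13.5
662,560 + 4.2V = 442,800 + 13.5V
219,760 = 9.3V
V = 23,630.11 L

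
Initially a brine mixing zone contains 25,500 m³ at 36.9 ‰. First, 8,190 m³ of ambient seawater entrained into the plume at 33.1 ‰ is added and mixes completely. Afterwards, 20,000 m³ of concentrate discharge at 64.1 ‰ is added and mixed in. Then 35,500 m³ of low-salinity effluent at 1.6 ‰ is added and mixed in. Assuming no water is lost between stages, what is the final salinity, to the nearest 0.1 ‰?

Salt balance:
Initial salt = 25,500×36.9 = 940,950
After stage 1: salt = 940,950 + 8,190×33.1 = 1,212,039; volume = 33,690 m³; S = 35.976 ‰
After stage 2: salt = 1,212,039 + 20,000×64.1 = 2,494,039; volume = 53,690 m³; S = 46.453 ‰
After stage 3: salt = 2,494,039 + 35,500×1.6 = 2,550,839; volume = 89,190 m³
S = 2,550,839 / 89,190 = 28.6001 ‰

28.6 ‰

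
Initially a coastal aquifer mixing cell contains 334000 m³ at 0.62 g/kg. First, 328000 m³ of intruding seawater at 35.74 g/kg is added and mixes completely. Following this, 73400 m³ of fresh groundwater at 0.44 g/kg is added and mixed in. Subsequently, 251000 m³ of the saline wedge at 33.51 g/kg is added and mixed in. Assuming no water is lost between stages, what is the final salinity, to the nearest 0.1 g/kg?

Salt balance:
Initial salt = 334,000×0.62 = 207,080
After stage 1: salt = 207,080 + 328,000×35.74 = 11,929,800; volume = 662,000 m³; S = 18.021 g/kg
After stage 2: salt = 11,929,800 + 73,400×0.44 = 11,962,096; volume = 735,400 m³; S = 16.266 g/kg
After stage 3: salt = 11,962,096 + 251,000×33.51 = 20,373,106; volume = 986,400 m³
S = 20,373,106 / 986,400 = 20.654 g/kg

20.7 g/kg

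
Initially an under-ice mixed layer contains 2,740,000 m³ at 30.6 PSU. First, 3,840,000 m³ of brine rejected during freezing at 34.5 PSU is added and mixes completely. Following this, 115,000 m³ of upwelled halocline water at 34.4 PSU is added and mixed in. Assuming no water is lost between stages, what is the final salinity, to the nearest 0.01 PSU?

Mass of salt is conserved:
Initial salt = 2,740,000×30.6 = 83,844,000
After stage 1: salt = 83,844,000 + 3,840,000×34.5 = 216,324,000; volume = 6,580,000 m³; S = 32.876 PSU
After stage 2: salt = 216,324,000 + 115,000×34.4 = 220,280,000; volume = 6,695,000 m³
S = 220,280,000 / 6,695,000 = 32.9022 PSU

32.90 PSU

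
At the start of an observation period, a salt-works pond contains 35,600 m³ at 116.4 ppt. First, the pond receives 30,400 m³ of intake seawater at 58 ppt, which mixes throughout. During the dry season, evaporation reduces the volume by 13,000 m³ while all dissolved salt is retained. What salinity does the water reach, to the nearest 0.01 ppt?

After mixing: salt = 35,600×116.4 + 30,400×58 = 5,907,040; volume = 66,000 m³
After evaporation: salt unchanged = 5,907,040; volume = 66,000 − 13,000 = 53,000 m³
S = 5,907,040 / 53,000 = 111.4536 ppt

111.45 ppt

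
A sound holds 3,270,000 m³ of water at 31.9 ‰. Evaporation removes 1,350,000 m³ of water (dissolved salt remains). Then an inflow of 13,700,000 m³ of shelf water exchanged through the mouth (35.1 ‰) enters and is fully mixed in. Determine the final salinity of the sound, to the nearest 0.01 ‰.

After evaporation: salt = 3,270,000×31.9 = 104,313,000; volume = 3,270,000 − 1,350,000 = 1,920,000 m³
After mixing: salt = 104,313,000 + 13,700,000×35.1 = 585,183,000; volume = 1,920,000 + 13,700,000 = 15,620,000 m³
S = 585,183,000 / 15,620,000 = 37.4637 ‰

37.46 ‰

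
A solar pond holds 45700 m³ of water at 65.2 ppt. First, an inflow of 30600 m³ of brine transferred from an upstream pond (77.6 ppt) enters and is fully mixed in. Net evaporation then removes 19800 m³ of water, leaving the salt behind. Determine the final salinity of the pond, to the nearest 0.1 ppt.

94.8 ppt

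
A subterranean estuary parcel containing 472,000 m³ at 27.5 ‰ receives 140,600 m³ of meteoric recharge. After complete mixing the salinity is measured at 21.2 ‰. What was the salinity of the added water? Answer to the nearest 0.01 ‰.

0.05 ‰

Salt balance: 472,000×27.5 + 140,600×S = 612,600×21.2
12,980,000 + 140,600·S = 12,987,120
S = (12,987,120 − 12,980,000) / 140,600 = 0.0506 ‰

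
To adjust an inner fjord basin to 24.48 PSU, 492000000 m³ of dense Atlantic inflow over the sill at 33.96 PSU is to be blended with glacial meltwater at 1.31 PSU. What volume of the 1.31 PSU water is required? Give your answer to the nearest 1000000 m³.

Salt balance: 492,000,000×33.96 + V×1.31 = (492,000,000+V)×24.48
16,708,320,000 + 1.31V = 12,044,160,000 + 24.48V
4,664,160,000 = 23.17V
V = 201,301,683.21 m³

201000000 m³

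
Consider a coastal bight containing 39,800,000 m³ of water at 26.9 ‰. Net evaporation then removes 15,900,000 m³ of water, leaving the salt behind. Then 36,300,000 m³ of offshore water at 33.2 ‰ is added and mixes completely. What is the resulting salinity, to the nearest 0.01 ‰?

37.80 ‰

After evaporation: salt = 39,800,000×26.9 = 1,070,620,000; volume = 39,800,000 − 15,900,000 = 23,900,000 m³
After mixing: salt = 1,070,620,000 + 36,300,000×33.2 = 2,275,780,000; volume = 23,900,000 + 36,300,000 = 60,200,000 m³
S = 2,275,780,000 / 60,200,000 = 37.8037 ‰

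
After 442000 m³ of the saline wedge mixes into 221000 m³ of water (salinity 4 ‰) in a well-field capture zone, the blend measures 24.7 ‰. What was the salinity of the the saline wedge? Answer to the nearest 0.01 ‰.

Salt balance: 221,000×4 + 442,000×S = 663,000×24.7
884,000 + 442,000·S = 16,376,100
S = (16,376,100 − 884,000) / 442,000 = 35.05 ‰

35.05 ‰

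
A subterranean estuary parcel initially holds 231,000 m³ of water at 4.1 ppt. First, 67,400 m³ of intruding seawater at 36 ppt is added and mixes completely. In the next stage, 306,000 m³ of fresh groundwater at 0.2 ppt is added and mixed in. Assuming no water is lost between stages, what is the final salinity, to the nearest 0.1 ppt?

5.7 ppt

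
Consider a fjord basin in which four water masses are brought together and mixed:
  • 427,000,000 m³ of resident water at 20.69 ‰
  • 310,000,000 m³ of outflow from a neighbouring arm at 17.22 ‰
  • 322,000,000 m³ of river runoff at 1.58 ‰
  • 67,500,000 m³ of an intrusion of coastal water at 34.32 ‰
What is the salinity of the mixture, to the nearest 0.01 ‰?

15.09 ‰

Conserving salt mass:
salt = 427,000,000×20.69 + 310,000,000×17.22 + 322,000,000×1.58 + 67,500,000×34.32 = 8,834,630,000 + 5,338,200,000 + 508,760,000 + 2,316,600,000 = 16,998,190,000
volume = 427,000,000 + 310,000,000 + 322,000,000 + 67,500,000 = 1,126,500,000 m³
S = 16,998,190,000 / 1,126,500,000 = 15.0894 ‰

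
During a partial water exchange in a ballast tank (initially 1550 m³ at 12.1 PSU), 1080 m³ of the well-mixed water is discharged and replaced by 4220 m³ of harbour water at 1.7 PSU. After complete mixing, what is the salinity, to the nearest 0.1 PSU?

Remaining after removal: 470 m³ at 12.1 PSU (salt = 5,687)
After addition: salt = 5,687 + 4,220×1.7 = 12,861; volume = 4,690 m³
S = 12,861 / 4,690 = 2.7422 PSU

2.7 PSU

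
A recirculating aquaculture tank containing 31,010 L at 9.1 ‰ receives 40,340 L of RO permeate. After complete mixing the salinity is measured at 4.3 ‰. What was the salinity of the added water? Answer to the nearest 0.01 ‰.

0.61 ‰

Salt balance: 31,010×9.1 + 40,340×S = 71,350×4.3
282,191 + 40,340·S = 306,805
S = (306,805 − 282,191) / 40,340 = 0.6102 ‰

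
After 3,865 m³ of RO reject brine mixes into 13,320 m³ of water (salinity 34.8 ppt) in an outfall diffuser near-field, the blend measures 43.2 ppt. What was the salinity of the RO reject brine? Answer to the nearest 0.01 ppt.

Salt balance: 13,320×34.8 + 3,865×S = 17,185×43.2
463,536 + 3,865·S = 742,392
S = (742,392 − 463,536) / 3,865 = 72.149 ppt

72.15 ppt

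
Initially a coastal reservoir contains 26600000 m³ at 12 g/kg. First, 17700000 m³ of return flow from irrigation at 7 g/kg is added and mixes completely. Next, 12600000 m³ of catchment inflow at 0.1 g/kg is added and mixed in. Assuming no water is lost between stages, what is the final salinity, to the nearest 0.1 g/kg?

Weighted by volume,
Initial salt = 26,600,000×12 = 319,200,000
After stage 1: salt = 319,200,000 + 17,700,000×7 = 443,100,000; volume = 44,300,000 m³; S = 10.002 g/kg
After stage 2: salt = 443,100,000 + 12,600,000×0.1 = 444,360,000; volume = 56,900,000 m³
S = 444,360,000 / 56,900,000 = 7.8095 g/kg

7.8 g/kg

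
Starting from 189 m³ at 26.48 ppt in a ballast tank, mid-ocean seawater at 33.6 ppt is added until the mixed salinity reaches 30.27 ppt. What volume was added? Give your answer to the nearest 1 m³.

215 m³

Salt balance: 189×26.48 + V×33.6 = (189+V)×30.27
5,004.72 + 33.6V = 5,721.03 + 30.27V
716.31 = 3.33V
V = 215.11 m³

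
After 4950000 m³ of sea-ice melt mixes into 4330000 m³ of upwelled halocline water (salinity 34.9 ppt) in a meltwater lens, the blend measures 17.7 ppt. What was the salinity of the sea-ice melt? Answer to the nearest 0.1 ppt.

2.7 ppt

Salt balance: 4,330,000×34.9 + 4,950,000×S = 9,280,000×17.7
151,117,000 + 4,950,000·S = 164,256,000
S = (164,256,000 − 151,117,000) / 4,950,000 = 2.6543 ppt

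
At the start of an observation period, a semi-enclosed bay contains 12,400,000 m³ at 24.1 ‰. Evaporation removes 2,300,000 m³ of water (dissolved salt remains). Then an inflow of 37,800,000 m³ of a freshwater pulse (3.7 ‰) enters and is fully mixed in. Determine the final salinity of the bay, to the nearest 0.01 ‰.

After evaporation: salt = 12,400,000×24.1 = 298,840,000; volume = 12,400,000 − 2,300,000 = 10,100,000 m³
After mixing: salt = 298,840,000 + 37,800,000×3.7 = 438,700,000; volume = 10,100,000 + 37,800,000 = 47,900,000 m³
S = 438,700,000 / 47,900,000 = 9.1587 ‰

9.16 ‰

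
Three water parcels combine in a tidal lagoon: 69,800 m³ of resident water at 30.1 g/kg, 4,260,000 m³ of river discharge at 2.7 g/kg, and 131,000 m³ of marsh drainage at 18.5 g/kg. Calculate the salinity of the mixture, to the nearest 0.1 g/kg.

3.6 g/kg

Salt balance:
salt = 69,800×30.1 + 4,260,000×2.7 + 131,000×18.5 = 2,100,980 + 11,502,000 + 2,423,500 = 16,026,480
volume = 69,800 + 4,260,000 + 131,000 = 4,460,800 m³
S = 16,026,480 / 4,460,800 = 3.593 g/kg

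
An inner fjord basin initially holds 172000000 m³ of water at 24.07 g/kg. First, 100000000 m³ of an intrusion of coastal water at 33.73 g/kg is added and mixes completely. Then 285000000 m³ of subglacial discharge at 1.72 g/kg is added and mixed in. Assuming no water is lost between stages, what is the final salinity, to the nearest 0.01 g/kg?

Weighted by volume,
Initial salt = 172,000,000×24.07 = 4,140,040,000
After stage 1: salt = 4,140,040,000 + 100,000,000×33.73 = 7,513,040,000; volume = 272,000,000 m³; S = 27.621 g/kg
After stage 2: salt = 7,513,040,000 + 285,000,000×1.72 = 8,003,240,000; volume = 557,000,000 m³
S = 8,003,240,000 / 557,000,000 = 14.3685 g/kg

14.37 g/kg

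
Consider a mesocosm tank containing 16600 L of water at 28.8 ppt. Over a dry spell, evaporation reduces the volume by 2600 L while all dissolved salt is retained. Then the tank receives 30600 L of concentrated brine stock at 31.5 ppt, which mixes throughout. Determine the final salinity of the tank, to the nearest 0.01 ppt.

After evaporation: salt = 16,600×28.8 = 478,080; volume = 16,600 − 2,600 = 14,000 L
After mixing: salt = 478,080 + 30,600×31.5 = 1,441,980; volume = 14,000 + 30,600 = 44,600 L
S = 1,441,980 / 44,600 = 32.3314 ppt

32.33 ppt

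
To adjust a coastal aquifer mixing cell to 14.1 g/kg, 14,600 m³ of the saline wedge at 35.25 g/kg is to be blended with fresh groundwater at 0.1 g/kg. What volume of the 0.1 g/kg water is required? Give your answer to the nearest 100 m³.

22100 m³

Salt balance: 14,600×35.25 + V×0.1 = (14,600+V)×14.1
514,650 + 0.1V = 205,860 + 14.1V
308,790 = 14V
V = 22,056.43 m³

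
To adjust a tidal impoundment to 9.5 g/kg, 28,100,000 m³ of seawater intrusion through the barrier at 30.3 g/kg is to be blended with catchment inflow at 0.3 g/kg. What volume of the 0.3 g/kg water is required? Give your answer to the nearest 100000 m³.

63500000 m³

Salt balance: 28,100,000×30.3 + V×0.3 = (28,100,000+V)×9.5
851,430,000 + 0.3V = 266,950,000 + 9.5V
584,480,000 = 9.2V
V = 63,530,434.78 m³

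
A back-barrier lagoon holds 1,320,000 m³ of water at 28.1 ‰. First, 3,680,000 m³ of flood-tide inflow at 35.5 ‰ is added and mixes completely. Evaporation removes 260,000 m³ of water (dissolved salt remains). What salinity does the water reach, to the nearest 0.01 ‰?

After mixing: salt = 1,320,000×28.1 + 3,680,000×35.5 = 167,732,000; volume = 5,000,000 m³
After evaporation: salt unchanged = 167,732,000; volume = 5,000,000 − 260,000 = 4,740,000 m³
S = 167,732,000 / 4,740,000 = 35.3865 ‰

35.39 ‰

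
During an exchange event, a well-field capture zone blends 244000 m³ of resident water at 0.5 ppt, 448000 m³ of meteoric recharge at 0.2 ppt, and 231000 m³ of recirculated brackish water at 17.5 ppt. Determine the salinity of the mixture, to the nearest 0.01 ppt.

By conservation of dissolved salt,
salt = 244,000×0.5 + 448,000×0.2 + 231,000×17.5 = 122,000 + 89,600 + 4,042,500 = 4,254,100
volume = 244,000 + 448,000 + 231,000 = 923,000 m³
S = 4,254,100 / 923,000 = 4.609 ppt

4.61 ppt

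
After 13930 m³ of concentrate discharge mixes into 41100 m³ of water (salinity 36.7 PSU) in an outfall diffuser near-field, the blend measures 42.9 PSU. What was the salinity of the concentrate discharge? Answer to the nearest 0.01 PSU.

Salt balance: 41,100×36.7 + 13,930×S = 55,030×42.9
1,508,370 + 13,930·S = 2,360,787
S = (2,360,787 − 1,508,370) / 13,930 = 61.1929 PSU

61.19 PSU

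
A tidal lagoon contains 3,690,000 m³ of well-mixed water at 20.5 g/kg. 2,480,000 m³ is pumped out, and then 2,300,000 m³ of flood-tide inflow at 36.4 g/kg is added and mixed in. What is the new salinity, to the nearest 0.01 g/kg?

Remaining after removal: 1,210,000 m³ at 20.5 g/kg (salt = 24,805,000)
After addition: salt = 24,805,000 + 2,300,000×36.4 = 108,525,000; volume = 3,510,000 m³
S = 108,525,000 / 3,510,000 = 30.9188 g/kg

30.92 g/kg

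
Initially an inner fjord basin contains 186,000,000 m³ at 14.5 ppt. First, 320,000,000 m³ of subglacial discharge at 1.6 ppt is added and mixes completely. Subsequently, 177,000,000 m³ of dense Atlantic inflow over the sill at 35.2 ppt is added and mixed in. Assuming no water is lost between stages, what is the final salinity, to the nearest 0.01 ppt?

13.82 ppt

By conservation of dissolved salt,
Initial salt = 186,000,000×14.5 = 2,697,000,000
After stage 1: salt = 2,697,000,000 + 320,000,000×1.6 = 3,209,000,000; volume = 506,000,000 m³; S = 6.342 ppt
After stage 2: salt = 3,209,000,000 + 177,000,000×35.2 = 9,439,400,000; volume = 683,000,000 m³
S = 9,439,400,000 / 683,000,000 = 13.8205 ppt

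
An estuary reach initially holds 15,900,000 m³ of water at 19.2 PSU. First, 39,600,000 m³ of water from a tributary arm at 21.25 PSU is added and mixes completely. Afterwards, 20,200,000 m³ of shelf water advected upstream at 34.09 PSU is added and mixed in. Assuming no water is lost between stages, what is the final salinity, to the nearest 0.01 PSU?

24.25 PSU

Mass of salt is conserved:
Initial salt = 15,900,000×19.2 = 305,280,000
After stage 1: salt = 305,280,000 + 39,600,000×21.25 = 1,146,780,000; volume = 55,500,000 m³; S = 20.663 PSU
After stage 2: salt = 1,146,780,000 + 20,200,000×34.09 = 1,835,398,000; volume = 75,700,000 m³
S = 1,835,398,000 / 75,700,000 = 24.2457 PSU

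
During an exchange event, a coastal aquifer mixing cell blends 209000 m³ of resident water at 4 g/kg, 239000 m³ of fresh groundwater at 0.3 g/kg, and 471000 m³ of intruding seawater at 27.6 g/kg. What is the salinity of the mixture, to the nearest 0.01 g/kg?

Mass of salt is conserved:
salt = 209,000×4 + 239,000×0.3 + 471,000×27.6 = 836,000 + 71,700 + 12,999,600 = 13,907,300
volume = 209,000 + 239,000 + 471,000 = 919,000 m³
S = 13,907,300 / 919,000 = 15.1331 g/kg

15.13 g/kg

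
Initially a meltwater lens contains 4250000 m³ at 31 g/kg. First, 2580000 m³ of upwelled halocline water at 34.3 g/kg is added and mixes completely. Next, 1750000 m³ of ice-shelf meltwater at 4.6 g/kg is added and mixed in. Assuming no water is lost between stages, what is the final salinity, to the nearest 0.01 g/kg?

26.61 g/kg

Salt balance:
Initial salt = 4,250,000×31 = 131,750,000
After stage 1: salt = 131,750,000 + 2,580,000×34.3 = 220,244,000; volume = 6,830,000 m³; S = 32.247 g/kg
After stage 2: salt = 220,244,000 + 1,750,000×4.6 = 228,294,000; volume = 8,580,000 m³
S = 228,294,000 / 8,580,000 = 26.6077 g/kg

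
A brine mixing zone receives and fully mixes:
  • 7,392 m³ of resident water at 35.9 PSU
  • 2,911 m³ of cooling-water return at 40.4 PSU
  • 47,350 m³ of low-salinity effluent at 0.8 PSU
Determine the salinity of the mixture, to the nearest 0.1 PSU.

Total salt / total volume:
salt = 7,392×35.9 + 2,911×40.4 + 47,350×0.8 = 265,372.8 + 117,604.4 + 37,880 = 420,857.2
volume = 7,392 + 2,911 + 47,350 = 57,653 m³
S = 420,857.2 / 57,653 = 7.3 PSU

7.3 PSU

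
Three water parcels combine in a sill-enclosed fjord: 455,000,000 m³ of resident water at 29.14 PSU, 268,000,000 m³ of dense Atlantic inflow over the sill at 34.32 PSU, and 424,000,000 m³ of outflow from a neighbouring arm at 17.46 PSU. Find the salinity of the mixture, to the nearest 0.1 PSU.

Conserving salt mass:
salt = 455,000,000×29.14 + 268,000,000×34.32 + 424,000,000×17.46 = 13,258,700,000 + 9,197,760,000 + 7,403,040,000 = 29,859,500,000
volume = 455,000,000 + 268,000,000 + 424,000,000 = 1,147,000,000 m³
S = 29,859,500,000 / 1,147,000,000 = 26.033 PSU

26.0 PSU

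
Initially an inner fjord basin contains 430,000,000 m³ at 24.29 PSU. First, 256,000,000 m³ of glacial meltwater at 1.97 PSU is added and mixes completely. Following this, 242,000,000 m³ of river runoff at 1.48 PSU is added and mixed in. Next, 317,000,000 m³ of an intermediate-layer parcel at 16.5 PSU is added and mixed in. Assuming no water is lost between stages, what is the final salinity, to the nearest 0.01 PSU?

Salt balance:
Initial salt = 430,000,000×24.29 = 10,444,700,000
After stage 1: salt = 10,444,700,000 + 256,000,000×1.97 = 10,949,020,000; volume = 686,000,000 m³; S = 15.961 PSU
After stage 2: salt = 10,949,020,000 + 242,000,000×1.48 = 11,307,180,000; volume = 928,000,000 m³; S = 12.184 PSU
After stage 3: salt = 11,307,180,000 + 317,000,000×16.5 = 16,537,680,000; volume = 1,245,000,000 m³
S = 16,537,680,000 / 1,245,000,000 = 13.2833 PSU

13.28 PSU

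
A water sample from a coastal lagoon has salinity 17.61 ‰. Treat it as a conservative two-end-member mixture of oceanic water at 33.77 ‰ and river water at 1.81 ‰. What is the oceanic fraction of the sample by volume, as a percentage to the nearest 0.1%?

Let g be the oceanic fraction. Salt balance per unit volume:
g×33.77 + (1−g)×1.81 = 17.61
g = (17.61 − 1.81) / (33.77 − 1.81) = 15.8/31.96 = 0.4944

49.4%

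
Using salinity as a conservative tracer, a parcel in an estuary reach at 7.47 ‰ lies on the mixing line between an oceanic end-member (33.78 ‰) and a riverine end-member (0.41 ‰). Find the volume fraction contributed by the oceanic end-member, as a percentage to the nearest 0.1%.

Let g be the oceanic fraction. Salt balance per unit volume:
g×33.78 + (1−g)×0.41 = 7.47
g = (7.47 − 0.41) / (33.78 − 0.41) = 7.06/33.37 = 0.2116

21.2%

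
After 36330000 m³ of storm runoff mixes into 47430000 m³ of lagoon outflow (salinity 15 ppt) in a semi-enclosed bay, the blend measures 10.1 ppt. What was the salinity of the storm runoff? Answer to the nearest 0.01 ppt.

3.70 ppt

Salt balance: 47,430,000×15 + 36,330,000×S = 83,760,000×10.1
711,450,000 + 36,330,000·S = 845,976,000
S = (845,976,000 − 711,450,000) / 36,330,000 = 3.7029 ppt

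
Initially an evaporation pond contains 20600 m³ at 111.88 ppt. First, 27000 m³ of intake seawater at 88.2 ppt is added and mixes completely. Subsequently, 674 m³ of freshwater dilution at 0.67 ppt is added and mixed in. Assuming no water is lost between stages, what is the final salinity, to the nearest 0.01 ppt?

97.08 ppt

Total salt / total volume:
Initial salt = 20,600×111.88 = 2,304,728
After stage 1: salt = 2,304,728 + 27,000×88.2 = 4,686,128; volume = 47,600 m³; S = 98.448 ppt
After stage 2: salt = 4,686,128 + 674×0.67 = 4,686,579.58; volume = 48,274 m³
S = 4,686,579.58 / 48,274 = 97.0829 ppt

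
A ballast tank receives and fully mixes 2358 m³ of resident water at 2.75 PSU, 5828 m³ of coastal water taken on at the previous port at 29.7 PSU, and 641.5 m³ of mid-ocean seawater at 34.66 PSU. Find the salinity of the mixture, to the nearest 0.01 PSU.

Total salt / total volume:
salt = 2,358×2.75 + 5,828×29.7 + 641.5×34.66 = 6,484.5 + 173,091.6 + 22,234.39 = 201,810.49
volume = 2,358 + 5,828 + 641.5 = 8,827.5 m³
S = 201,810.49 / 8,827.5 = 22.8616 PSU

22.86 PSU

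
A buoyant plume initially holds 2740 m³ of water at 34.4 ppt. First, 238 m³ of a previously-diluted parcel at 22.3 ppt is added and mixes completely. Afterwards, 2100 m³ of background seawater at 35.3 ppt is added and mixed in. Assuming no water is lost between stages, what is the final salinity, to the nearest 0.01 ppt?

34.21 ppt

Mass of salt is conserved:
Initial salt = 2,740×34.4 = 94,256
After stage 1: salt = 94,256 + 238×22.3 = 99,563.4; volume = 2,978 m³; S = 33.433 ppt
After stage 2: salt = 99,563.4 + 2,100×35.3 = 173,693.4; volume = 5,078 m³
S = 173,693.4 / 5,078 = 34.2051 ppt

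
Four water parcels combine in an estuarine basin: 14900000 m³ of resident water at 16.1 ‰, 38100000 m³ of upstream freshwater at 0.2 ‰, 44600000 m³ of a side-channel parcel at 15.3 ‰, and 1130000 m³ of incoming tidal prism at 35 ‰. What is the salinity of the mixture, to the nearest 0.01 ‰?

9.82 ‰

Mass of salt is conserved:
salt = 14,900,000×16.1 + 38,100,000×0.2 + 44,600,000×15.3 + 1,130,000×35 = 239,890,000 + 7,620,000 + 682,380,000 + 39,550,000 = 969,440,000
volume = 14,900,000 + 38,100,000 + 44,600,000 + 1,130,000 = 98,730,000 m³
S = 969,440,000 / 98,730,000 = 9.8191 ‰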